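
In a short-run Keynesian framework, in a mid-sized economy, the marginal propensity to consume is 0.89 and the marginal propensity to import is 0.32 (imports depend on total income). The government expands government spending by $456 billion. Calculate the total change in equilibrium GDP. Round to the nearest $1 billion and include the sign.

+$1,060 billion

Expenditure multiplier = 1/(1 − c + m) = 1/(1 − 0.89 + 0.32) = 1/0.43 ≈ 2.326.
ΔY = k × ΔG = (+$456 billion) / 0.43 ≈ +$1,060 billion.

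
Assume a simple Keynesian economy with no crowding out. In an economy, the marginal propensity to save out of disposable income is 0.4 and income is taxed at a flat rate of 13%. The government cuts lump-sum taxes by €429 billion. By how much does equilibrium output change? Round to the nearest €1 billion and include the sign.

+€538 billion

MPC = 1 − MPS = 1 − 0.4 = 0.6.
A lump-sum tax change of −€429 billion shifts disposable income by +€429 billion; first-round consumption changes by −c × ΔT = −0.6 × (−€429 billion) = +€257.4 billion.
Expenditure multiplier = 1/(1 − c(1−t)) = 1/(1 − 0.6×0.87) = 1/0.478 ≈ 2.092.
The tax multiplier is −c × k ≈ −1.255, so ΔY = k × (−c·ΔT) = (+€257.4 billion) / 0.478 ≈ +€538 billion.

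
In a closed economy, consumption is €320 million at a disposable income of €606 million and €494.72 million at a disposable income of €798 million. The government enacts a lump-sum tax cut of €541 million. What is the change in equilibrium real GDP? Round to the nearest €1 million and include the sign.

MPC = ΔC/ΔYd = (494.72 − 320)/(798 − 606) = 174.72/192 = 0.91.
A lump-sum tax change of −€541 million shifts disposable income by +€541 million; first-round consumption changes by −c × ΔT = −0.91 × (−€541 million) = +€492.31 million.
Expenditure multiplier = 1/(1 − MPC) = 1/(1 − 0.91) = 1/0.09 ≈ 11.111.
The tax multiplier is −c × k ≈ −10.111, so ΔY = k × (−c·ΔT) = (+€492.31 million) / 0.09 ≈ +€5,470 million.

+€5,470 million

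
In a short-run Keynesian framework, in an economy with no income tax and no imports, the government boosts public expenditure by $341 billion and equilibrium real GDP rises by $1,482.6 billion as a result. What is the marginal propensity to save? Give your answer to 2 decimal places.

Implied spending multiplier k = ΔY/ΔG = 1,482.6/341 ≈ 4.3478.
Since k = 1/(1 − MPC), MPC = 1 − 1/k = 1 − ΔG/ΔY = 1 − 341/1,482.6 ≈ 0.77.
MPS = 1 − MPC = 0.23.

0.23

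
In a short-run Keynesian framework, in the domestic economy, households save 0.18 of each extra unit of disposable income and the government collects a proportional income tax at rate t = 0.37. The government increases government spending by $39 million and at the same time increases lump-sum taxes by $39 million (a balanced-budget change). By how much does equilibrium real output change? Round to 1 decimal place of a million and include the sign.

MPC = 1 − MPS = 1 − 0.18 = 0.82.
Expenditure multiplier = 1/(1 − c(1−t)) = 1/(1 − 0.82×0.63) = 1/0.4834 ≈ 2.069.
ΔG contributes k·ΔG = (+$39 million) / 0.4834 ≈ +$80.7 million.
ΔT of +$39 million changes first-round spending by −c·ΔT = −$31.98 million, contributing k·(−c·ΔT) = (−$31.98 million) / 0.4834 ≈ −$66.2 million.
Net ΔY = k(ΔG − c·ΔT) = (+$7.02 million) / 0.4834 ≈ +$14.5 million.

+$14.5 million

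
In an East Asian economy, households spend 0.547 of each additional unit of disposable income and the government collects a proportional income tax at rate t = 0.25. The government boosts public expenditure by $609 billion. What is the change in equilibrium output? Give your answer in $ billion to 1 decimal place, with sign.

Spending multiplier = 1/(1 − c(1−t)) = 1/(1 − 0.547×0.75) = 1/0.58975 ≈ 1.696.
ΔY = k × ΔG = (+$609 billion) / 0.58975 ≈ +$1,032.6 billion.

+$1,032.6 billion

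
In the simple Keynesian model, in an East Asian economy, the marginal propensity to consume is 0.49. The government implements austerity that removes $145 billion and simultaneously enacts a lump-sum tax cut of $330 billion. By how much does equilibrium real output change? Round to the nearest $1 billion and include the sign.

+$33 billion

Expenditure multiplier = 1/(1 − MPC) = 1/(1 − 0.49) = 1/0.51 ≈ 1.961.
ΔG contributes k·ΔG = (−$145 billion) / 0.51 ≈ −$284.3 billion.
ΔT of −$330 billion changes first-round spending by −c·ΔT = +$161.7 billion, contributing k·(−c·ΔT) = (+$161.7 billion) / 0.51 ≈ +$317.1 billion.
Net ΔY = k(ΔG − c·ΔT) = (+$16.7 billion) / 0.51 ≈ +$33 billion.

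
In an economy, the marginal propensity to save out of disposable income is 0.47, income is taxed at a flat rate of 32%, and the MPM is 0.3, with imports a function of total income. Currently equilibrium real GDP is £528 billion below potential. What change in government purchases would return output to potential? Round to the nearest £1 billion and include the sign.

MPC = 1 − MPS = 1 − 0.47 = 0.53.
Spending multiplier = 1/(1 − c(1−t) + m) = 1/(1 − 0.53×0.68 + 0.3) = 1/0.9396 ≈ 1.064.
Need ΔY = +£528 billion, so ΔG = ΔY/k = (+£528 billion) × 0.9396 ≈ +£496 billion.
The government should increase government purchases by £496 billion.

+£496 billion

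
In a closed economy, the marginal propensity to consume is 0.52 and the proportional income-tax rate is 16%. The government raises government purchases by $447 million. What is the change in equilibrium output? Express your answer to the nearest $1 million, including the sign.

Government-spending multiplier = 1/(1 − c(1−t)) = 1/(1 − 0.52×0.84) = 1/0.5632 ≈ 1.776.
ΔY = k × ΔG = (+$447 million) / 0.5632 ≈ +$794 million.

+$794 million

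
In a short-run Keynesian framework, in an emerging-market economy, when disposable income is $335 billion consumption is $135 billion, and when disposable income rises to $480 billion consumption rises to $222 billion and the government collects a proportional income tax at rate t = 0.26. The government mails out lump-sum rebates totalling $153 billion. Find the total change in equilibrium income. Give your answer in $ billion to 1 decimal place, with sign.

+$165.1 billion

MPC = ΔC/ΔYd = (222 − 135)/(480 − 335) = 87/145 = 0.6.
A lump-sum tax change of −$153 billion shifts disposable income by +$153 billion; first-round consumption changes by −c × ΔT = −0.6 × (−$153 billion) = +$91.8 billion.
Expenditure multiplier = 1/(1 − c(1−t)) = 1/(1 − 0.6×0.74) = 1/0.556 ≈ 1.799.
The tax multiplier is −c × k ≈ −1.079, so ΔY = k × (−c·ΔT) = (+$91.8 billion) / 0.556 ≈ +$165.1 billion.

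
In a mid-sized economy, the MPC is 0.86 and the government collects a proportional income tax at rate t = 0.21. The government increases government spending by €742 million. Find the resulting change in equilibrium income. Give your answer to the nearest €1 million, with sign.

Government-spending multiplier = 1/(1 − c(1−t)) = 1/(1 − 0.86×0.79) = 1/0.3206 ≈ 3.119.
ΔY = k × ΔG = (+€742 million) / 0.3206 ≈ +€2,314 million.

+€2,314 million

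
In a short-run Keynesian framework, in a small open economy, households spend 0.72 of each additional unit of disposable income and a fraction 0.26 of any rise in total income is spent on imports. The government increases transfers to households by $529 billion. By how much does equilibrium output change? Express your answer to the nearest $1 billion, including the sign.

+$705 billion

The transfer change shifts disposable income by +$529 billion, so first-round consumption changes by c·ΔTR = 0.72 × (+$529 billion) = +$380.88 billion.
Expenditure multiplier = 1/(1 − c + m) = 1/(1 − 0.72 + 0.26) = 1/0.54 ≈ 1.852.
The transfer multiplier is c × k ≈ 1.333, so ΔY = k × (c·ΔTR) = (+$380.88 billion) / 0.54 ≈ +$705 billion.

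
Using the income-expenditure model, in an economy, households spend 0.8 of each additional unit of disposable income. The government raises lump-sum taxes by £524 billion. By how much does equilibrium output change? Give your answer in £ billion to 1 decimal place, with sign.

A lump-sum tax change of +£524 billion shifts disposable income by −£524 billion; first-round consumption changes by −c × ΔT = −0.8 × (+£524 billion) = −£419.2 billion.
Expenditure multiplier = 1/(1 − MPC) = 1/(1 − 0.8) = 1/0.2 = 5.
The tax multiplier is −c × k = −4, so ΔY = k × (−c·ΔT) = (−£419.2 billion) / 0.2 = −£2,096 billion.

−£2,096.0 billion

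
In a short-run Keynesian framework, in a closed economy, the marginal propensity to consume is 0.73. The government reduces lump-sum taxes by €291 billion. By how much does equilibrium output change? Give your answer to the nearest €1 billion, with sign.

A lump-sum tax change of −€291 billion shifts disposable income by +€291 billion; first-round consumption changes by −c × ΔT = −0.73 × (−€291 billion) = +€212.43 billion.
Expenditure multiplier = 1/(1 − MPC) = 1/(1 − 0.73) = 1/0.27 ≈ 3.704.
The tax multiplier is −c × k ≈ −2.704, so ΔY = k × (−c·ΔT) = (+€212.43 billion) / 0.27 ≈ +€787 billion.

+€787 billion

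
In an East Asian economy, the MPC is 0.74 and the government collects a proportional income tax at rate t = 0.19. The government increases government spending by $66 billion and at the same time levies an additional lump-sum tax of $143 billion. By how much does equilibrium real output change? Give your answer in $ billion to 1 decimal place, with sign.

−$99.4 billion

Expenditure multiplier = 1/(1 − c(1−t)) = 1/(1 − 0.74×0.81) = 1/0.4006 ≈ 2.496.
ΔG contributes k·ΔG = (+$66 billion) / 0.4006 ≈ +$164.8 billion.
ΔT of +$143 billion changes first-round spending by −c·ΔT = −$105.82 billion, contributing k·(−c·ΔT) = (−$105.82 billion) / 0.4006 ≈ −$264.2 billion.
Net ΔY = k(ΔG − c·ΔT) = (−$39.82 billion) / 0.4006 ≈ −$99.4 billion.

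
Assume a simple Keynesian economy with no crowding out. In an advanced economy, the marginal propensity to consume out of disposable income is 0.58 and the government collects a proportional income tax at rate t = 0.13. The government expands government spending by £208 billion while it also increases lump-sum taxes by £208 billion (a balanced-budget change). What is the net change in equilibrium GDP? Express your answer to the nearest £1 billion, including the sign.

Expenditure multiplier = 1/(1 − c(1−t)) = 1/(1 − 0.58×0.87) = 1/0.4954 ≈ 2.019.
ΔG contributes k·ΔG = (+£208 billion) / 0.4954 ≈ +£419.9 billion.
ΔT of +£208 billion changes first-round spending by −c·ΔT = −£120.64 billion, contributing k·(−c·ΔT) = (−£120.64 billion) / 0.4954 ≈ −£243.5 billion.
Net ΔY = k(ΔG − c·ΔT) = (+£87.36 billion) / 0.4954 ≈ +£176 billion.

+£176 billion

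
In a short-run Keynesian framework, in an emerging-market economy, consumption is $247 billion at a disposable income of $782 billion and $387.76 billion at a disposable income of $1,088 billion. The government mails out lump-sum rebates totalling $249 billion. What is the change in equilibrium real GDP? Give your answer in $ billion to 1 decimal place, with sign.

+$212.1 billion

MPC = ΔC/ΔYd = (387.76 − 247)/(1,088 − 782) = 140.76/306 = 0.46.
A lump-sum tax change of −$249 billion shifts disposable income by +$249 billion; first-round consumption changes by −c × ΔT = −0.46 × (−$249 billion) = +$114.54 billion.
Expenditure multiplier = 1/(1 − MPC) = 1/(1 − 0.46) = 1/0.54 ≈ 1.852.
The tax multiplier is −c × k ≈ −0.852, so ΔY = k × (−c·ΔT) = (+$114.54 billion) / 0.54 ≈ +$212.1 billion.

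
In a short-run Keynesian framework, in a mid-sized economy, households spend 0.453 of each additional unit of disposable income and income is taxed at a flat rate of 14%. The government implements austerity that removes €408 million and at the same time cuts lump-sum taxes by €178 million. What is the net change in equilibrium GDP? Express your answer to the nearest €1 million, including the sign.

Expenditure multiplier = 1/(1 − c(1−t)) = 1/(1 − 0.453×0.86) = 1/0.61042 ≈ 1.638.
ΔG contributes k·ΔG = (−€408 million) / 0.61042 ≈ −€668.4 million.
ΔT of −€178 million changes first-round spending by −c·ΔT = +€80.634 million, contributing k·(−c·ΔT) = (+€80.634 million) / 0.61042 ≈ +€132.1 million.
Net ΔY = k(ΔG − c·ΔT) = (−€327.366 million) / 0.61042 ≈ −€536 million.

−€536 million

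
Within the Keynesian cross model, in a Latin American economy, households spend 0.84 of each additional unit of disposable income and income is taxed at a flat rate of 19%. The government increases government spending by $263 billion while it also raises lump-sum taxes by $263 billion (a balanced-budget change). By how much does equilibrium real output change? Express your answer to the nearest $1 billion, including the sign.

+$132 billion

Expenditure multiplier = 1/(1 − c(1−t)) = 1/(1 − 0.84×0.81) = 1/0.3196 ≈ 3.129.
ΔG contributes k·ΔG = (+$263 billion) / 0.3196 ≈ +$822.9 billion.
ΔT of +$263 billion changes first-round spending by −c·ΔT = −$220.92 billion, contributing k·(−c·ΔT) = (−$220.92 billion) / 0.3196 ≈ −$691.2 billion.
Net ΔY = k(ΔG − c·ΔT) = (+$42.08 billion) / 0.3196 ≈ +$132 billion.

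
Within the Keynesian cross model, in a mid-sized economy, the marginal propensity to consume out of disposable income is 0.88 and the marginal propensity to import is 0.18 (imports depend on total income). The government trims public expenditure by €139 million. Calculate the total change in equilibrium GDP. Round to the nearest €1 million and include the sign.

−€463 million

Government-spending multiplier = 1/(1 − c + m) = 1/(1 − 0.88 + 0.18) = 1/0.3 ≈ 3.333.
ΔY = k × ΔG = (−€139 million) / 0.3 ≈ −€463 million.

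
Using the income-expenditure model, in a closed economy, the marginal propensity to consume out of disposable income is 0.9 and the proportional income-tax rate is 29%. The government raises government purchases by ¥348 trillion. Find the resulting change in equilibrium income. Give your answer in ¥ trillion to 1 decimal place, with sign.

+¥964.0 trillion

Government-spending multiplier = 1/(1 − c(1−t)) = 1/(1 − 0.9×0.71) = 1/0.361 ≈ 2.77.
ΔY = k × ΔG = (+¥348 trillion) / 0.361 ≈ +¥964 trillion.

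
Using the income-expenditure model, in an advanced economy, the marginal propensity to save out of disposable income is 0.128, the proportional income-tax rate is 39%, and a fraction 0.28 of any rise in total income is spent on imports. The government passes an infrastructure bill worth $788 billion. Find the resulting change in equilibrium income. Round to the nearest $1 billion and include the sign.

MPC = 1 − MPS = 1 − 0.128 = 0.872.
Spending multiplier = 1/(1 − c(1−t) + m) = 1/(1 − 0.872×0.61 + 0.28) = 1/0.74808 ≈ 1.337.
ΔY = k × ΔG = (+$788 billion) / 0.74808 ≈ +$1,053 billion.

+$1,053 billion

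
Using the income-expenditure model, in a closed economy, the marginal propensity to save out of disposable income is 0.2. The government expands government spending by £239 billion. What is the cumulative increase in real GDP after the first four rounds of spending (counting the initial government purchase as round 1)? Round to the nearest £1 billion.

£706 billion

MPC = 1 − MPS = 1 − 0.2 = 0.8.
Round 1 adds ΔG = £239 billion; each later round is MPC = 0.8 times the previous.
After 4 rounds: 239 + 191.2 + 152.96 + 122.368 = ΔG·(1 − c^4)/(1 − c) = 239 × (1 − 0.4096)/0.2 ≈ £706 billion.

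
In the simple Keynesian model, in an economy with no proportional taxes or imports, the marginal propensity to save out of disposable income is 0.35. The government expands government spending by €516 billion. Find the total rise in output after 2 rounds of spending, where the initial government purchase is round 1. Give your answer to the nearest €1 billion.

€851 billion

MPC = 1 − MPS = 1 − 0.35 = 0.65.
Round 1 adds ΔG = €516 billion; each later round is MPC = 0.65 times the previous.
After 2 rounds: 516 + 335.4 = ΔG·(1 − c^2)/(1 − c) = 516 × (1 − 0.4225)/0.35 ≈ €851 billion.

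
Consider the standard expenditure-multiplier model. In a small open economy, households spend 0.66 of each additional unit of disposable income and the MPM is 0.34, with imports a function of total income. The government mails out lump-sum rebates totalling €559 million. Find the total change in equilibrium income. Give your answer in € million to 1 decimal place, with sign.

+€542.6 million

A lump-sum tax change of −€559 million shifts disposable income by +€559 million; first-round consumption changes by −c × ΔT = −0.66 × (−€559 million) = +€368.94 million.
Expenditure multiplier = 1/(1 − c + m) = 1/(1 − 0.66 + 0.34) = 1/0.68 ≈ 1.471.
The tax multiplier is −c × k ≈ −0.971, so ΔY = k × (−c·ΔT) = (+€368.94 million) / 0.68 ≈ +€542.6 million.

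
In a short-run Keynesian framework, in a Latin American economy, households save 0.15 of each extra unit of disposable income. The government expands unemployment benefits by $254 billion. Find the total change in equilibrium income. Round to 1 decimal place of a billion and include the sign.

MPC = 1 − MPS = 1 − 0.15 = 0.85.
The transfer change shifts disposable income by +$254 billion, so first-round consumption changes by c·ΔTR = 0.85 × (+$254 billion) = +$215.9 billion.
Expenditure multiplier = 1/(1 − MPC) = 1/(1 − 0.85) = 1/0.15 ≈ 6.667.
The transfer multiplier is c × k ≈ 5.667, so ΔY = k × (c·ΔTR) = (+$215.9 billion) / 0.15 ≈ +$1,439.3 billion.

+$1,439.3 billion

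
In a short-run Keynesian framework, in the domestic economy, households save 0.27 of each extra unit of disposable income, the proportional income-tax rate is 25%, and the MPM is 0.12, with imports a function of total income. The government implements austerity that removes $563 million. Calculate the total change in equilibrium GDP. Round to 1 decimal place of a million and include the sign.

−$983.4 million

MPC = 1 − MPS = 1 − 0.27 = 0.73.
Spending multiplier = 1/(1 − c(1−t) + m) = 1/(1 − 0.73×0.75 + 0.12) = 1/0.5725 ≈ 1.747.
ΔY = k × ΔG = (−$563 million) / 0.5725 ≈ −$983.4 million.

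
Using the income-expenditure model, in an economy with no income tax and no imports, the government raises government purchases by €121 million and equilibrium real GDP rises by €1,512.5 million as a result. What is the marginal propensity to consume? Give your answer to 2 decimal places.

0.92

Implied spending multiplier k = ΔY/ΔG = 1,512.5/121 = 12.5.
Since k = 1/(1 − MPC), MPC = 1 − 1/k = 1 − ΔG/ΔY = 1 − 121/1,512.5 = 0.92.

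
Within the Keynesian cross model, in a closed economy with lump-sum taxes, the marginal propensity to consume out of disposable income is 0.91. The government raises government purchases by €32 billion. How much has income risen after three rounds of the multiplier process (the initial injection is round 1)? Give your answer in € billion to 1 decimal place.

Round 1 adds ΔG = €32 billion; each later round is MPC = 0.91 times the previous.
After 3 rounds: 32 + 29.12 + 26.4992 = ΔG·(1 − c^3)/(1 − c) = 32 × (1 − 0.753571)/0.09 ≈ €87.6 billion.

€87.6 billion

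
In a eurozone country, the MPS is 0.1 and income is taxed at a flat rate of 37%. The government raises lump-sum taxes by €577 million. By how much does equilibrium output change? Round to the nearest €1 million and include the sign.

MPC = 1 − MPS = 1 − 0.1 = 0.9.
A lump-sum tax change of +€577 million shifts disposable income by −€577 million; first-round consumption changes by −c × ΔT = −0.9 × (+€577 million) = −€519.3 million.
Expenditure multiplier = 1/(1 − c(1−t)) = 1/(1 − 0.9×0.63) = 1/0.433 ≈ 2.309.
The tax multiplier is −c × k ≈ −2.079, so ΔY = k × (−c·ΔT) = (−€519.3 million) / 0.433 ≈ −€1,199 million.

−€1,199 million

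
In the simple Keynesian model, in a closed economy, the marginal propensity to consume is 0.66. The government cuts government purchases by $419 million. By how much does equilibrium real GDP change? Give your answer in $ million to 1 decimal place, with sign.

−$1,232.4 million

Spending multiplier = 1/(1 − MPC) = 1/(1 − 0.66) = 1/0.34 ≈ 2.941.
ΔY = k × ΔG = (−$419 million) / 0.34 ≈ −$1,232.4 million.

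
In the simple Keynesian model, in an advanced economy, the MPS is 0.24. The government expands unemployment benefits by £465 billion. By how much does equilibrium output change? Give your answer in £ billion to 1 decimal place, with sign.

+£1,472.5 billion

MPC = 1 − MPS = 1 − 0.24 = 0.76.
The transfer change shifts disposable income by +£465 billion, so first-round consumption changes by c·ΔTR = 0.76 × (+£465 billion) = +£353.4 billion.
Expenditure multiplier = 1/(1 − MPC) = 1/(1 − 0.76) = 1/0.24 ≈ 4.167.
The transfer multiplier is c × k ≈ 3.167, so ΔY = k × (c·ΔTR) = (+£353.4 billion) / 0.24 = +£1,472.5 billion.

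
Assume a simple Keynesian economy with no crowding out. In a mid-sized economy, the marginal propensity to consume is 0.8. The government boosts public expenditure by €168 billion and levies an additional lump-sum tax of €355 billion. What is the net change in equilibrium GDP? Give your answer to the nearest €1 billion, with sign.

Expenditure multiplier = 1/(1 − MPC) = 1/(1 − 0.8) = 1/0.2 = 5.
ΔG contributes k·ΔG = (+€168 billion) / 0.2 = +€840 billion.
ΔT of +€355 billion changes first-round spending by −c·ΔT = −€284 billion, contributing k·(−c·ΔT) = (−€284 billion) / 0.2 = −€1,420 billion.
Net ΔY = k(ΔG − c·ΔT) = (−€116 billion) / 0.2 = −€580 billion.

−€580 billion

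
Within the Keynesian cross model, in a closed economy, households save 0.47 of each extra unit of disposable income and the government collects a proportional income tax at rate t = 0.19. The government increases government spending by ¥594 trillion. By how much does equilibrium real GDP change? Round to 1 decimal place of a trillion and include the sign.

+¥1,040.8 trillion

MPC = 1 − MPS = 1 − 0.47 = 0.53.
Spending multiplier = 1/(1 − c(1−t)) = 1/(1 − 0.53×0.81) = 1/0.5707 ≈ 1.752.
ΔY = k × ΔG = (+¥594 trillion) / 0.5707 ≈ +¥1,040.8 trillion.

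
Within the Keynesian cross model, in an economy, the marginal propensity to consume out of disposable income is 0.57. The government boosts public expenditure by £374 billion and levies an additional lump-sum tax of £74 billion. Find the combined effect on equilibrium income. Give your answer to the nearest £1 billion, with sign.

Expenditure multiplier = 1/(1 − MPC) = 1/(1 − 0.57) = 1/0.43 ≈ 2.326.
ΔG contributes k·ΔG = (+£374 billion) / 0.43 ≈ +£869.8 billion.
ΔT of +£74 billion changes first-round spending by −c·ΔT = −£42.18 billion, contributing k·(−c·ΔT) = (−£42.18 billion) / 0.43 ≈ −£98.1 billion.
Net ΔY = k(ΔG − c·ΔT) = (+£331.82 billion) / 0.43 ≈ +£772 billion.

+£772 billion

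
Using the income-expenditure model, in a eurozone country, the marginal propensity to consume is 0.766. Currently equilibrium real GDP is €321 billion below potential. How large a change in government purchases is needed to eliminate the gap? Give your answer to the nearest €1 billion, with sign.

Spending multiplier = 1/(1 − MPC) = 1/(1 − 0.766) = 1/0.234 ≈ 4.274.
Need ΔY = +€321 billion, so ΔG = ΔY/k = (+€321 billion) × 0.234 ≈ +€75 billion.
The government should increase government purchases by €75 billion.

+€75 billion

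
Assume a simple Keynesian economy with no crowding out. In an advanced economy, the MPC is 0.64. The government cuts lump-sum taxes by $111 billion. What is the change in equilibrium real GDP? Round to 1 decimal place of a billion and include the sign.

A lump-sum tax change of −$111 billion shifts disposable income by +$111 billion; first-round consumption changes by −c × ΔT = −0.64 × (−$111 billion) = +$71.04 billion.
Expenditure multiplier = 1/(1 − MPC) = 1/(1 − 0.64) = 1/0.36 ≈ 2.778.
The tax multiplier is −c × k ≈ −1.778, so ΔY = k × (−c·ΔT) = (+$71.04 billion) / 0.36 ≈ +$197.3 billion.

+$197.3 billion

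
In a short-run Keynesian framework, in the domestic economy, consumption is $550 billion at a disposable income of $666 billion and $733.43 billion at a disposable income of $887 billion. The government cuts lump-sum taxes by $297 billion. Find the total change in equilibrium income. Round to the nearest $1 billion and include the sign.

+$1,450 billion

MPC = ΔC/ΔYd = (733.43 − 550)/(887 − 666) = 183.43/221 = 0.83.
A lump-sum tax change of −$297 billion shifts disposable income by +$297 billion; first-round consumption changes by −c × ΔT = −0.83 × (−$297 billion) = +$246.51 billion.
Expenditure multiplier = 1/(1 − MPC) = 1/(1 − 0.83) = 1/0.17 ≈ 5.882.
The tax multiplier is −c × k ≈ −4.882, so ΔY = k × (−c·ΔT) = (+$246.51 billion) / 0.17 ≈ +$1,450 billion.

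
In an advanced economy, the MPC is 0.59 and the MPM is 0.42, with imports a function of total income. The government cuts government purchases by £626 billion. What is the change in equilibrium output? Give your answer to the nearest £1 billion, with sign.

Spending multiplier = 1/(1 − c + m) = 1/(1 − 0.59 + 0.42) = 1/0.83 ≈ 1.205.
ΔY = k × ΔG = (−£626 billion) / 0.83 ≈ −£754 billion.

−£754 billion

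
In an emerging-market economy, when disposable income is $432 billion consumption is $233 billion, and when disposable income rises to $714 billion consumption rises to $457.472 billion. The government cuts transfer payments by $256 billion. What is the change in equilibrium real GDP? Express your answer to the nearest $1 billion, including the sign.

MPC = ΔC/ΔYd = (457.472 − 233)/(714 − 432) = 224.472/282 = 0.796.
The transfer change shifts disposable income by −$256 billion, so first-round consumption changes by c·ΔTR = 0.796 × (−$256 billion) = −$203.776 billion.
Expenditure multiplier = 1/(1 − MPC) = 1/(1 − 0.796) = 1/0.204 ≈ 4.902.
The transfer multiplier is c × k ≈ 3.902, so ΔY = k × (c·ΔTR) = (−$203.776 billion) / 0.204 ≈ −$999 billion.

−$999 billion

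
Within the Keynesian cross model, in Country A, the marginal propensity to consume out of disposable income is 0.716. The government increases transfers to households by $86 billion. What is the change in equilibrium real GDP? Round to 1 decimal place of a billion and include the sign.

+$216.8 billion

The transfer change shifts disposable income by +$86 billion, so first-round consumption changes by c·ΔTR = 0.716 × (+$86 billion) = +$61.576 billion.
Expenditure multiplier = 1/(1 − MPC) = 1/(1 − 0.716) = 1/0.284 ≈ 3.521.
The transfer multiplier is c × k ≈ 2.521, so ΔY = k × (c·ΔTR) = (+$61.576 billion) / 0.284 ≈ +$216.8 billion.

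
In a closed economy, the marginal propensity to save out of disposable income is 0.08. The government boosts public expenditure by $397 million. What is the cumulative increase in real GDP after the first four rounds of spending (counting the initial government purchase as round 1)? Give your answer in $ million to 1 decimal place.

$1,407.4 million

MPC = 1 − MPS = 1 − 0.08 = 0.92.
Round 1 adds ΔG = $397 million; each later round is MPC = 0.92 times the previous.
After 4 rounds: 397 + 365.24 + 336.0208 + 309.139136 = ΔG·(1 − c^4)/(1 − c) = 397 × (1 − 0.71639296)/0.08 ≈ $1,407.4 million.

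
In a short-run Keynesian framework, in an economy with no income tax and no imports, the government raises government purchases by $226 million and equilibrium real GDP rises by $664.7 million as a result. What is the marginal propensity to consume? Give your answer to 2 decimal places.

Implied spending multiplier k = ΔY/ΔG = 664.7/226 ≈ 2.9412.
Since k = 1/(1 − MPC), MPC = 1 − 1/k = 1 − ΔG/ΔY = 1 − 226/664.7 ≈ 0.66.

0.66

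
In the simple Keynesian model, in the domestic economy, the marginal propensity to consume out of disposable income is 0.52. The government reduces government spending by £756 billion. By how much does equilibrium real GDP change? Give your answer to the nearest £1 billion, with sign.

−£1,575 billion

Government-spending multiplier = 1/(1 − MPC) = 1/(1 − 0.52) = 1/0.48 ≈ 2.083.
ΔY = k × ΔG = (−£756 billion) / 0.48 = −£1,575 billion.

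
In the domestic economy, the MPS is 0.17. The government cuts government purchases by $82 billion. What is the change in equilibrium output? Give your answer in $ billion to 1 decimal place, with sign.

−$482.4 billion

MPC = 1 − MPS = 1 − 0.17 = 0.83.
Government-spending multiplier = 1/(1 − MPC) = 1/(1 − 0.83) = 1/0.17 ≈ 5.882.
ΔY = k × ΔG = (−$82 billion) / 0.17 ≈ −$482.4 billion.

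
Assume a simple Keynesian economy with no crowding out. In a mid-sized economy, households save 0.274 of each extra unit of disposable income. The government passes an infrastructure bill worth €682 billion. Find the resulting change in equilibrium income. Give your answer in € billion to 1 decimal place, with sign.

MPC = 1 − MPS = 1 − 0.274 = 0.726.
Expenditure multiplier = 1/(1 − MPC) = 1/(1 − 0.726) = 1/0.274 ≈ 3.65.
ΔY = k × ΔG = (+€682 billion) / 0.274 ≈ +€2,489.1 billion.

+€2,489.1 billion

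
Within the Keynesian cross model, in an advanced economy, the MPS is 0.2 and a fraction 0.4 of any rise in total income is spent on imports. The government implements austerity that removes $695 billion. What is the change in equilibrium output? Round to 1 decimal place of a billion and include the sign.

−$1,158.3 billion

MPC = 1 − MPS = 1 − 0.2 = 0.8.
Government-spending multiplier = 1/(1 − c + m) = 1/(1 − 0.8 + 0.4) = 1/0.6 ≈ 1.667.
ΔY = k × ΔG = (−$695 billion) / 0.6 ≈ −$1,158.3 billion.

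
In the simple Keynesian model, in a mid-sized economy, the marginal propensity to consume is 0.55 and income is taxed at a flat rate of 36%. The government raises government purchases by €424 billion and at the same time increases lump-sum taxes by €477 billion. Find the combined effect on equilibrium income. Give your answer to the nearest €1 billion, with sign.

Expenditure multiplier = 1/(1 − c(1−t)) = 1/(1 − 0.55×0.64) = 1/0.648 ≈ 1.543.
ΔG contributes k·ΔG = (+€424 billion) / 0.648 ≈ +€654.3 billion.
ΔT of +€477 billion changes first-round spending by −c·ΔT = −€262.35 billion, contributing k·(−c·ΔT) = (−€262.35 billion) / 0.648 ≈ −€404.9 billion.
Net ΔY = k(ΔG − c·ΔT) = (+€161.65 billion) / 0.648 ≈ +€249 billion.

+€249 billion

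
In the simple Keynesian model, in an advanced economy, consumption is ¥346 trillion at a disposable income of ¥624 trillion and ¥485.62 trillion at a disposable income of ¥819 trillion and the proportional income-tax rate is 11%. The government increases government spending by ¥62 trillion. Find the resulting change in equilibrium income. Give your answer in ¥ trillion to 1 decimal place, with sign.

+¥170.9 trillion

MPC = ΔC/ΔYd = (485.62 − 346)/(819 − 624) = 139.62/195 = 0.716.
Government-spending multiplier = 1/(1 − c(1−t)) = 1/(1 − 0.716×0.89) = 1/0.36276 ≈ 2.757.
ΔY = k × ΔG = (+¥62 trillion) / 0.36276 ≈ +¥170.9 trillion.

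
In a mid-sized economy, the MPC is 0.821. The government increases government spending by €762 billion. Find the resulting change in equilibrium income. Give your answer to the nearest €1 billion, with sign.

+€4,257 billion

Spending multiplier = 1/(1 − MPC) = 1/(1 − 0.821) = 1/0.179 ≈ 5.587.
ΔY = k × ΔG = (+€762 billion) / 0.179 ≈ +€4,257 billion.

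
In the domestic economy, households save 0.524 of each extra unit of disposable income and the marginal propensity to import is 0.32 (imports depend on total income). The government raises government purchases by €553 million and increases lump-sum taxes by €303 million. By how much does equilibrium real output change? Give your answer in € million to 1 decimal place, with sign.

MPC = 1 − MPS = 1 − 0.524 = 0.476.
Expenditure multiplier = 1/(1 − c + m) = 1/(1 − 0.476 + 0.32) = 1/0.844 ≈ 1.185.
ΔG contributes k·ΔG = (+€553 million) / 0.844 ≈ +€655.2 million.
ΔT of +€303 million changes first-round spending by −c·ΔT = −€144.228 million, contributing k·(−c·ΔT) = (−€144.228 million) / 0.844 ≈ −€170.9 million.
Net ΔY = k(ΔG − c·ΔT) = (+€408.772 million) / 0.844 ≈ +€484.3 million.

+€484.3 million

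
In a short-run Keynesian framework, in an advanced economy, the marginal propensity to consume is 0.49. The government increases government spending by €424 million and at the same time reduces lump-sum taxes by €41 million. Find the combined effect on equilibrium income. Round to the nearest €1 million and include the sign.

+€871 million

Expenditure multiplier = 1/(1 − MPC) = 1/(1 − 0.49) = 1/0.51 ≈ 1.961.
ΔG contributes k·ΔG = (+€424 million) / 0.51 ≈ +€831.4 million.
ΔT of −€41 million changes first-round spending by −c·ΔT = +€20.09 million, contributing k·(−c·ΔT) = (+€20.09 million) / 0.51 ≈ +€39.4 million.
Net ΔY = k(ΔG − c·ΔT) = (+€444.09 million) / 0.51 ≈ +€871 million.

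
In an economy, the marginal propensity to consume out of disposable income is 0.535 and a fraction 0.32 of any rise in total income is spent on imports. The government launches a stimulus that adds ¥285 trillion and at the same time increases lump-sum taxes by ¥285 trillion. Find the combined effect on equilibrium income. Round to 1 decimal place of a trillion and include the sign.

+¥168.8 trillion

Expenditure multiplier = 1/(1 − c + m) = 1/(1 − 0.535 + 0.32) = 1/0.785 ≈ 1.274.
ΔG contributes k·ΔG = (+¥285 trillion) / 0.785 ≈ +¥363.1 trillion.
ΔT of +¥285 trillion changes first-round spending by −c·ΔT = −¥152.475 trillion, contributing k·(−c·ΔT) = (−¥152.475 trillion) / 0.785 ≈ −¥194.2 trillion.
Net ΔY = k(ΔG − c·ΔT) = (+¥132.525 trillion) / 0.785 ≈ +¥168.8 trillion.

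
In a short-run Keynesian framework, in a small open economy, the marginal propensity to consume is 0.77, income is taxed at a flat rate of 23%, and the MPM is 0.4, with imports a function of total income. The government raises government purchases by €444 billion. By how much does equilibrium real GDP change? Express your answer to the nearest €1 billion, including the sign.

Expenditure multiplier = 1/(1 − c(1−t) + m) = 1/(1 − 0.77×0.77 + 0.4) = 1/0.8071 ≈ 1.239.
ΔY = k × ΔG = (+€444 billion) / 0.8071 ≈ +€550 billion.

+€550 billion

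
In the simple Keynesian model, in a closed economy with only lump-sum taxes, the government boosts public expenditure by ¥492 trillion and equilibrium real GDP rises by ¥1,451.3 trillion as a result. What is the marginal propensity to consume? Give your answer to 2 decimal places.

Implied spending multiplier k = ΔY/ΔG = 1,451.3/492 ≈ 2.9498.
Since k = 1/(1 − MPC), MPC = 1 − 1/k = 1 − ΔG/ΔY = 1 − 492/1,451.3 ≈ 0.66.

0.66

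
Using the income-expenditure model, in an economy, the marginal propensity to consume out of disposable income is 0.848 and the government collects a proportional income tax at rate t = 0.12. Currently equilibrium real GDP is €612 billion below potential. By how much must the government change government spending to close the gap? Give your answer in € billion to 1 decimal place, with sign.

Spending multiplier = 1/(1 − c(1−t)) = 1/(1 − 0.848×0.88) = 1/0.25376 ≈ 3.941.
Need ΔY = +€612 billion, so ΔG = ΔY/k = (+€612 billion) × 0.25376 ≈ +€155.3 billion.
The government should increase government spending by €155.3 billion.

+€155.3 billion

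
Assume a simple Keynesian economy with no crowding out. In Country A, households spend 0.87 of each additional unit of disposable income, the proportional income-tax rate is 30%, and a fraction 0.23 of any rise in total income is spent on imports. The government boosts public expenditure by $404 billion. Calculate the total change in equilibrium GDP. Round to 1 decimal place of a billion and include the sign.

Expenditure multiplier = 1/(1 − c(1−t) + m) = 1/(1 − 0.87×0.7 + 0.23) = 1/0.621 ≈ 1.61.
ΔY = k × ΔG = (+$404 billion) / 0.621 ≈ +$650.6 billion.

+$650.6 billion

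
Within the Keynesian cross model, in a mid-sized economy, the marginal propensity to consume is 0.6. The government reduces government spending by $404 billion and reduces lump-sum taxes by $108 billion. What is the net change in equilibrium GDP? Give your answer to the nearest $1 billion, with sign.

−$848 billion

Expenditure multiplier = 1/(1 − MPC) = 1/(1 − 0.6) = 1/0.4 = 2.5.
ΔG contributes k·ΔG = (−$404 billion) / 0.4 = −$1,010 billion.
ΔT of −$108 billion changes first-round spending by −c·ΔT = +$64.8 billion, contributing k·(−c·ΔT) = (+$64.8 billion) / 0.4 = +$162 billion.
Net ΔY = k(ΔG − c·ΔT) = (−$339.2 billion) / 0.4 = −$848 billion.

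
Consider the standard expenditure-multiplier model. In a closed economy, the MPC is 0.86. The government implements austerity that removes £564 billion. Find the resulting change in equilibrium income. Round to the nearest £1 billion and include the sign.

Expenditure multiplier = 1/(1 − MPC) = 1/(1 − 0.86) = 1/0.14 ≈ 7.143.
ΔY = k × ΔG = (−£564 billion) / 0.14 ≈ −£4,029 billion.

−£4,029 billion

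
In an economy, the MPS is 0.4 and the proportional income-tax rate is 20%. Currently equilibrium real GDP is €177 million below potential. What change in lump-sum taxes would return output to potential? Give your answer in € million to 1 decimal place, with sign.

−€153.4 million

MPC = 1 − MPS = 1 − 0.4 = 0.6.
Spending multiplier = 1/(1 − c(1−t)) = 1/(1 − 0.6×0.8) = 1/0.52 ≈ 1.923.
Tax multiplier = −c·k = −0.6/0.52 ≈ −1.154. Need ΔY = +€177 million, so ΔT = ΔY/(−c·k) = −(+€177 million) × 0.52 / 0.6 = −€153.4 million.
The government should cut lump-sum taxes by €153.4 million.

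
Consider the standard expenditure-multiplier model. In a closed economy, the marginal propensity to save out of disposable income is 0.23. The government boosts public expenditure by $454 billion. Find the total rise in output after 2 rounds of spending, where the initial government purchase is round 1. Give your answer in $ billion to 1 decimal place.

$803.6 billion

MPC = 1 − MPS = 1 − 0.23 = 0.77.
Round 1 adds ΔG = $454 billion; each later round is MPC = 0.77 times the previous.
After 2 rounds: 454 + 349.58 = ΔG·(1 − c^2)/(1 − c) = 454 × (1 − 0.5929)/0.23 ≈ $803.6 billion.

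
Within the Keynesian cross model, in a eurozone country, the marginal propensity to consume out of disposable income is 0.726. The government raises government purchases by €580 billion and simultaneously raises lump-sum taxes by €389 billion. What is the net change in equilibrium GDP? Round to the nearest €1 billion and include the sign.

+€1,086 billion

Expenditure multiplier = 1/(1 − MPC) = 1/(1 − 0.726) = 1/0.274 ≈ 3.65.
ΔG contributes k·ΔG = (+€580 billion) / 0.274 ≈ +€2,116.8 billion.
ΔT of +€389 billion changes first-round spending by −c·ΔT = −€282.414 billion, contributing k·(−c·ΔT) = (−€282.414 billion) / 0.274 ≈ −€1,030.7 billion.
Net ΔY = k(ΔG − c·ΔT) = (+€297.586 billion) / 0.274 ≈ +€1,086 billion.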